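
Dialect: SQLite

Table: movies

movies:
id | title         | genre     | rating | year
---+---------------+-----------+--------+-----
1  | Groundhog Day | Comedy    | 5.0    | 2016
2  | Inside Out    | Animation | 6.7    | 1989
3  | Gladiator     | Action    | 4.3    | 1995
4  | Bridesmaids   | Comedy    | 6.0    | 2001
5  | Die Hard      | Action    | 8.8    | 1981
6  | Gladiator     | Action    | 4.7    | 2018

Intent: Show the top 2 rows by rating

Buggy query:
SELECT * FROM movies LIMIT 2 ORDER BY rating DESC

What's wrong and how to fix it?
Bug: ORDER BY cannot follow LIMIT; LIMIT is the final clause

Fix: Swap the clauses: ORDER BY first, then LIMIT

Corrected query:
SELECT * FROM movies ORDER BY rating DESC LIMIT 2

Result:
id | title      | genre     | rating | year
---+------------+-----------+--------+-----
5  | Die Hard   | Action    | 8.8    | 1981
2  | Inside Out | Animation | 6.7    | 1989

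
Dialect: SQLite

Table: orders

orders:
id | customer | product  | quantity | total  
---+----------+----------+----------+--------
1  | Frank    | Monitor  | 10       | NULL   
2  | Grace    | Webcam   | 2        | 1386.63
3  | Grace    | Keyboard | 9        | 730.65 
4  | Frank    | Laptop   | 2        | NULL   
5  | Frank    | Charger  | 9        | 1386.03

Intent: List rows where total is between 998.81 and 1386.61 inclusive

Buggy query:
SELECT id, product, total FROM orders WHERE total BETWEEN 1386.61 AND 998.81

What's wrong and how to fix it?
Bug: BETWEEN expects the lower bound first; with 1386.61 AND 998.81 the range is empty

Fix: Write BETWEEN 998.81 AND 1386.61

Corrected query:
SELECT id, product, total FROM orders WHERE total BETWEEN 998.81 AND 1386.61

Result:
id | product | total  
---+---------+--------
5  | Charger | 1386.03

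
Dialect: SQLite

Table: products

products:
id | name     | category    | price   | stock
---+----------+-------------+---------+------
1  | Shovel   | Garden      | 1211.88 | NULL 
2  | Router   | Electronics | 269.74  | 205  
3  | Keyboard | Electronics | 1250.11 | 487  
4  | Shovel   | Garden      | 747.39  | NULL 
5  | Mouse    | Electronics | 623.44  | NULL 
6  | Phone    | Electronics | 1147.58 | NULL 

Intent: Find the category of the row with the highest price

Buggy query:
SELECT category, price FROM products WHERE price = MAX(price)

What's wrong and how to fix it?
Bug: MAX(price) is an aggregate and cannot be used directly in WHERE

Fix: Wrap MAX in a scalar subquery so WHERE compares against a single value

Corrected query:
SELECT category, price FROM products WHERE price = (SELECT MAX(price) FROM products)

Result:
category    | price  
------------+--------
Electronics | 1250.11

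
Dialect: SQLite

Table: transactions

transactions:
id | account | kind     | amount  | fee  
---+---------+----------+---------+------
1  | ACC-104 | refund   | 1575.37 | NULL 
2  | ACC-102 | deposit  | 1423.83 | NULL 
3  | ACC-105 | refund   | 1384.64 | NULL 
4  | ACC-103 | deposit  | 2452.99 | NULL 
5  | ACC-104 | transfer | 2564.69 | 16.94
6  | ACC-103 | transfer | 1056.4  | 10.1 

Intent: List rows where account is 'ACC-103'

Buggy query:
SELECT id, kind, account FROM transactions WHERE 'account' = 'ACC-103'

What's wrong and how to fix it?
Bug: 'account' in single quotes is a string literal, not the column; the comparison is literal-vs-literal and never true

Fix: Reference the column as account without single quotes

Corrected query:
SELECT id, kind, account FROM transactions WHERE account = 'ACC-103'

Result:
id | kind     | account
---+----------+--------
4  | deposit  | ACC-103
6  | transfer | ACC-103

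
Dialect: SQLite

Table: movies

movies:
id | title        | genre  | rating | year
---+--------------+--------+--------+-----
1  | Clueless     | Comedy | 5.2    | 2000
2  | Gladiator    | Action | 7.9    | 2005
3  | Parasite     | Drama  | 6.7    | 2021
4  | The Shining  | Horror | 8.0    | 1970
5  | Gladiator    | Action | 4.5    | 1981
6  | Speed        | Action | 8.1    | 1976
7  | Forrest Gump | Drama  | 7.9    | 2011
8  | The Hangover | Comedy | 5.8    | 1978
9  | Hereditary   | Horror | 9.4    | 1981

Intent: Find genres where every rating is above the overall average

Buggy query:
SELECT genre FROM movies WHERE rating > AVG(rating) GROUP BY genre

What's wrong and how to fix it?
Bug: WHERE evaluates per row before aggregation, so AVG() is unavailable

Fix: Use a subquery for AVG and a HAVING MIN(...) filter so the condition holds for every row in the group

Corrected query:
SELECT genre FROM movies GROUP BY genre HAVING MIN(rating) > (SELECT AVG(rating) FROM movies)

Result:
genre 
------
Horror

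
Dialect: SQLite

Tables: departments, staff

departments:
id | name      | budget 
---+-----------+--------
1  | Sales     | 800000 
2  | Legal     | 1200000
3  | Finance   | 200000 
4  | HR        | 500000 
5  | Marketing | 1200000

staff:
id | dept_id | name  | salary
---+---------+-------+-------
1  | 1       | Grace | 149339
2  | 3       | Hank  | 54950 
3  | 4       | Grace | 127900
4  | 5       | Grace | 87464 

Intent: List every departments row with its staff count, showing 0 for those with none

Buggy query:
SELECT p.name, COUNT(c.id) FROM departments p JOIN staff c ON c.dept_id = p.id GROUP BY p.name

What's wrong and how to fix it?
Bug: INNER JOIN drops departments rows that have no matching staff rows

Fix: Use LEFT JOIN so parents without children still appear (COUNT(c.id) gives 0)

Corrected query:
SELECT p.name, COUNT(c.id) FROM departments p LEFT JOIN staff c ON c.dept_id = p.id GROUP BY p.name

Result:
name      | COUNT(c.id)
----------+------------
Finance   | 1          
HR        | 1          
Legal     | 0          
Marketing | 1          
Sales     | 1          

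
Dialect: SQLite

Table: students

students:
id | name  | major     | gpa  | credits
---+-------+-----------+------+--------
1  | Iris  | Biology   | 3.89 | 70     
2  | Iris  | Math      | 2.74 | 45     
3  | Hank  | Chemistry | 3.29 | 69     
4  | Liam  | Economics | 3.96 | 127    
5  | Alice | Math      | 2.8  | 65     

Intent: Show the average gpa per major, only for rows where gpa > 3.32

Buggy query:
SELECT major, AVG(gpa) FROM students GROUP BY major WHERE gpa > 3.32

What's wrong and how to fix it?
Bug: WHERE cannot follow GROUP BY

Fix: Move the WHERE clause before GROUP BY

Corrected query:
SELECT major, AVG(gpa) FROM students WHERE gpa > 3.32 GROUP BY major

Result:
major     | AVG(gpa)
----------+---------
Biology   | 3.89    
Economics | 3.96    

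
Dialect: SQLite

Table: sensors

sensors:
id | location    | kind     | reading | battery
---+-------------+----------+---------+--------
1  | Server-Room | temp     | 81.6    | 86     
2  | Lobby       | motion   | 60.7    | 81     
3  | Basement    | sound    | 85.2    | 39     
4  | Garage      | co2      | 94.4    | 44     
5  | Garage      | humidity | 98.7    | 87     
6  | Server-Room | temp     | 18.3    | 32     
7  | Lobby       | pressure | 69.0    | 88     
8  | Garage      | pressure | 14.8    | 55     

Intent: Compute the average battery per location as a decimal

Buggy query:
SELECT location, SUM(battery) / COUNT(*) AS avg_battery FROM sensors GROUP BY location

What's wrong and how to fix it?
Bug: Both operands are integers, so '/' performs integer division and truncates

Fix: Multiply by 1.0 (or CAST to REAL) to force floating-point division

Corrected query:
SELECT location, SUM(battery) * 1.0 / COUNT(*) AS avg_battery FROM sensors GROUP BY location

Result:
location    | avg_battery
------------+------------
Basement    | 39         
Garage      | 62         
Lobby       | 84.5       
Server-Room | 59         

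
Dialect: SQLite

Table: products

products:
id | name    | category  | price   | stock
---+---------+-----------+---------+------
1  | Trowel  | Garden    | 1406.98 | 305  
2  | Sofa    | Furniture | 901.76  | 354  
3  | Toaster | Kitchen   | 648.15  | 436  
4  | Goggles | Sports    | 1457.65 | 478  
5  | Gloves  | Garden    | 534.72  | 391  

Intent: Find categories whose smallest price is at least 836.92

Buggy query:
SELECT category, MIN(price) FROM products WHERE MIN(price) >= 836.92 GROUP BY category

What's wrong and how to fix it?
Bug: Aggregates like MIN are computed per group after WHERE runs

Fix: Replace WHERE with HAVING after the GROUP BY

Corrected query:
SELECT category, MIN(price) FROM products GROUP BY category HAVING MIN(price) >= 836.92

Result:
category  | MIN(price)
----------+-----------
Furniture | 901.76    
Sports    | 1457.65   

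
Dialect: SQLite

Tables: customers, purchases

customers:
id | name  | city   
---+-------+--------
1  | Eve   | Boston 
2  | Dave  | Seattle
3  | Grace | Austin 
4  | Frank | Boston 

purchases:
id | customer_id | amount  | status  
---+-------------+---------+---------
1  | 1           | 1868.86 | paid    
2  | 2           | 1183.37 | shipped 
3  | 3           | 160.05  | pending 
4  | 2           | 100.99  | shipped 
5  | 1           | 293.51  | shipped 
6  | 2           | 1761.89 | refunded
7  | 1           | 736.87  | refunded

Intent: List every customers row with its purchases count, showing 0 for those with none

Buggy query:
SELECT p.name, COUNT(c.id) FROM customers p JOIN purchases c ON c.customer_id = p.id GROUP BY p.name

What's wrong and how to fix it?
Bug: An inner join excludes parents with zero children

Fix: Switch to LEFT JOIN to retain unmatched parent rows

Corrected query:
SELECT p.name, COUNT(c.id) FROM customers p LEFT JOIN purchases c ON c.customer_id = p.id GROUP BY p.name

Result:
name  | COUNT(c.id)
------+------------
Dave  | 3          
Eve   | 3          
Frank | 0          
Grace | 1          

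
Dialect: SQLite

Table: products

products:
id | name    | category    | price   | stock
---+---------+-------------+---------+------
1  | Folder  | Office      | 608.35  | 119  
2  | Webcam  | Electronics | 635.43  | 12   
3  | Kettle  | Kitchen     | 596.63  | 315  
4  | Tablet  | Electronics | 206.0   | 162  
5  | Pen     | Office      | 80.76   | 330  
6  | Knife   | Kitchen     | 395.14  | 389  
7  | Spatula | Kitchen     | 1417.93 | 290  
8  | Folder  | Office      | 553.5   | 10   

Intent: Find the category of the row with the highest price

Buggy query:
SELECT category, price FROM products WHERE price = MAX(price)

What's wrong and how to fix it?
Bug: MAX(price) is an aggregate and cannot be used directly in WHERE

Fix: Wrap MAX in a scalar subquery so WHERE compares against a single value

Corrected query:
SELECT category, price FROM products WHERE price = (SELECT MAX(price) FROM products)

Result:
category | price  
---------+--------
Kitchen  | 1417.93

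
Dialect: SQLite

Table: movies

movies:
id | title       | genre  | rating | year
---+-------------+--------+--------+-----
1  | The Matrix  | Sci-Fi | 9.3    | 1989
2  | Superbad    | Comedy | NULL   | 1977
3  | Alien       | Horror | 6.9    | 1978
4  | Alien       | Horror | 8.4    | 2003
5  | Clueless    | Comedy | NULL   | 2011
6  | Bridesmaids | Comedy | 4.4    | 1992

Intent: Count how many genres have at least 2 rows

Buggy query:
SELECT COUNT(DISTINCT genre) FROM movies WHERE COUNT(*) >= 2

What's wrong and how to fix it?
Bug: COUNT(*) cannot appear in WHERE; the per-group count doesn't exist yet

Fix: Use a subquery that GROUPs and filters with HAVING, then count its rows

Corrected query:
SELECT COUNT(*) FROM (SELECT genre FROM movies GROUP BY genre HAVING COUNT(*) >= 2)

Result:
COUNT(*)
--------
2       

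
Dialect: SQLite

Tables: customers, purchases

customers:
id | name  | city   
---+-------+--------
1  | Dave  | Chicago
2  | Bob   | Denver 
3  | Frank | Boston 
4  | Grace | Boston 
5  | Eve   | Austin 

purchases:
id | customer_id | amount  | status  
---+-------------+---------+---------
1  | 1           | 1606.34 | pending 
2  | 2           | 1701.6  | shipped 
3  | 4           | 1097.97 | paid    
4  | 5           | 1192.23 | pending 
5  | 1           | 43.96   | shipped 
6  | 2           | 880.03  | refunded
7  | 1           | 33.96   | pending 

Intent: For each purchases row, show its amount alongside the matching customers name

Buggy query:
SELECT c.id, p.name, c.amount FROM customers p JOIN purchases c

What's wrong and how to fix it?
Bug: Missing join condition: each purchases row is matched to all customers rows instead of just its own

Fix: Specify the join condition linking the foreign key to the parent id

Corrected query:
SELECT c.id, p.name, c.amount FROM customers p JOIN purchases c ON c.customer_id = p.id

Result:
id | name  | amount 
---+-------+--------
1  | Dave  | 1606.34
2  | Bob   | 1701.6 
3  | Grace | 1097.97
4  | Eve   | 1192.23
5  | Dave  | 43.96  
6  | Bob   | 880.03 
7  | Dave  | 33.96  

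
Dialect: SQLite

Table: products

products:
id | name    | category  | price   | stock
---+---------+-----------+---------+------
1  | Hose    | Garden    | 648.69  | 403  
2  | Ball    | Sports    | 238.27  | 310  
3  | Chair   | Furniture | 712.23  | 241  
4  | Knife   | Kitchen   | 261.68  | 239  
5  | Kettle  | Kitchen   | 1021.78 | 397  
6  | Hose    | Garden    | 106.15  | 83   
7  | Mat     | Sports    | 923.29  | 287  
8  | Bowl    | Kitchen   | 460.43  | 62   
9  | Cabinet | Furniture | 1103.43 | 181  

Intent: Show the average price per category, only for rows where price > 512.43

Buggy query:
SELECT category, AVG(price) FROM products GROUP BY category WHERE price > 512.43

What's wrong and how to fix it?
Bug: Row-level WHERE must come before GROUP BY in the clause order

Fix: Move the WHERE clause before GROUP BY

Corrected query:
SELECT category, AVG(price) FROM products WHERE price > 512.43 GROUP BY category

Result:
category  | AVG(price)
----------+-----------
Furniture | 907.83    
Garden    | 648.69    
Kitchen   | 1021.78   
Sports    | 923.29    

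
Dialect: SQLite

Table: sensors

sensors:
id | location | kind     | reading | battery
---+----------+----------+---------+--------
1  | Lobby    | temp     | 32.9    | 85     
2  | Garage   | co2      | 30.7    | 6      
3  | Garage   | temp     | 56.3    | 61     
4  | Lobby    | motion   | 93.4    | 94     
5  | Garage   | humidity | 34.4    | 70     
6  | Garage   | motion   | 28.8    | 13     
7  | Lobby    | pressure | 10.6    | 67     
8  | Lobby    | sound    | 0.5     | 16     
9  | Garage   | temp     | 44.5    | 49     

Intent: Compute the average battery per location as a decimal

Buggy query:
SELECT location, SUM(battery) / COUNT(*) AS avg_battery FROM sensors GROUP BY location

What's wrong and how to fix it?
Bug: Both operands are integers, so '/' performs integer division and truncates

Fix: Multiply by 1.0 (or CAST to REAL) to force floating-point division

Corrected query:
SELECT location, SUM(battery) * 1.0 / COUNT(*) AS avg_battery FROM sensors GROUP BY location

Result:
location | avg_battery
---------+------------
Garage   | 39.8       
Lobby    | 65.5       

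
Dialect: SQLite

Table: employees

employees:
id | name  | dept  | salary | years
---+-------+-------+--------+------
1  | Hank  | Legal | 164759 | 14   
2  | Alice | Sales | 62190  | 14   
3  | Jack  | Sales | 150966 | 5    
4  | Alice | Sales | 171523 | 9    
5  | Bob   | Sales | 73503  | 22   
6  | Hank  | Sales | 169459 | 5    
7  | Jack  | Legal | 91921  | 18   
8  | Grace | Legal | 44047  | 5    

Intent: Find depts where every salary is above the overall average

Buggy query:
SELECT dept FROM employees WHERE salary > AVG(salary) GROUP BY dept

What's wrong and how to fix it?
Bug: AVG() is an aggregate; it can't sit directly in WHERE

Fix: Use a subquery for AVG and a HAVING MIN(...) filter so the condition holds for every row in the group

Corrected query:
SELECT dept FROM employees GROUP BY dept HAVING MIN(salary) > (SELECT AVG(salary) FROM employees)

Result:
(no rows)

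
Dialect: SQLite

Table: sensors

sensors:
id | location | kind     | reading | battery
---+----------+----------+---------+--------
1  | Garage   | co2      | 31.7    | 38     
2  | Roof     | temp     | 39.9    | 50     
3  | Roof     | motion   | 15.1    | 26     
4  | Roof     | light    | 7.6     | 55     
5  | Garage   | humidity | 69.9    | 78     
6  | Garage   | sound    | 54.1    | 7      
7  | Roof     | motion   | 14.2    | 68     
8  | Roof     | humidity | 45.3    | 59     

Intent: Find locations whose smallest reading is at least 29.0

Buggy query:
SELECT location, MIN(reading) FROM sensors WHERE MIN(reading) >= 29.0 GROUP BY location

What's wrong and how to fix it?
Bug: MIN() in WHERE is a misuse of aggregate

Fix: Replace WHERE with HAVING after the GROUP BY

Corrected query:
SELECT location, MIN(reading) FROM sensors GROUP BY location HAVING MIN(reading) >= 29.0

Result:
location | MIN(reading)
---------+-------------
Garage   | 31.7        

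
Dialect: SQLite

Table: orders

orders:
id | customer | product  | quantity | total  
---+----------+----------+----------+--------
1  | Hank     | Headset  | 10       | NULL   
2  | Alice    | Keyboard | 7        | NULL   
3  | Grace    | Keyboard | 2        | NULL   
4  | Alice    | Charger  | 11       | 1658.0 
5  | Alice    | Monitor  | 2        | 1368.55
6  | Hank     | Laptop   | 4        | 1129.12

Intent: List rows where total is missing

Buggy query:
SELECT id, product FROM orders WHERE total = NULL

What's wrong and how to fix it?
Bug: '= NULL' is always unknown in SQL three-valued logic, so no rows match

Fix: Replace '= NULL' with 'IS NULL'

Corrected query:
SELECT id, product FROM orders WHERE total IS NULL

Result:
id | product 
---+---------
1  | Headset 
2  | Keyboard
3  | Keyboard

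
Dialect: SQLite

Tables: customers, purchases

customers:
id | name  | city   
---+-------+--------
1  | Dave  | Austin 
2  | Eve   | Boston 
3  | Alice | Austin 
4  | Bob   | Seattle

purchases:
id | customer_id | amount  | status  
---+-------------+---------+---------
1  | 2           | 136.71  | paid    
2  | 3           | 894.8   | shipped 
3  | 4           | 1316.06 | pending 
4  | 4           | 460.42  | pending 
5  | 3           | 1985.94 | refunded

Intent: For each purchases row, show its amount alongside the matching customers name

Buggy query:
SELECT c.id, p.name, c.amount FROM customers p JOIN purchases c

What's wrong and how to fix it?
Bug: JOIN with no ON clause produces a cartesian product; every purchases row pairs with every customers row

Fix: Specify the join condition linking the foreign key to the parent id

Corrected query:
SELECT c.id, p.name, c.amount FROM customers p JOIN purchases c ON c.customer_id = p.id

Result:
id | name  | amount 
---+-------+--------
1  | Eve   | 136.71 
2  | Alice | 894.8  
3  | Bob   | 1316.06
4  | Bob   | 460.42 
5  | Alice | 1985.94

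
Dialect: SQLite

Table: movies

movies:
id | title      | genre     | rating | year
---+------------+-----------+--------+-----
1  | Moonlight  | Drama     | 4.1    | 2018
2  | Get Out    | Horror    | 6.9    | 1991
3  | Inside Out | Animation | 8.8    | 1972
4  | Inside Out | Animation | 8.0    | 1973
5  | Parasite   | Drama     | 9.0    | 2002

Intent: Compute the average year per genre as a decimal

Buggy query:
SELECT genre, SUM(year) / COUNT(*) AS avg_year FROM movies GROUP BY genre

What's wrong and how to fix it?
Bug: SUM(year) and COUNT(*) are both integers; the division truncates the fractional part

Fix: Cast one side to REAL so the division keeps the fractional part

Corrected query:
SELECT genre, SUM(year) * 1.0 / COUNT(*) AS avg_year FROM movies GROUP BY genre

Result:
genre     | avg_year
----------+---------
Animation | 1972.5  
Drama     | 2010    
Horror    | 1991    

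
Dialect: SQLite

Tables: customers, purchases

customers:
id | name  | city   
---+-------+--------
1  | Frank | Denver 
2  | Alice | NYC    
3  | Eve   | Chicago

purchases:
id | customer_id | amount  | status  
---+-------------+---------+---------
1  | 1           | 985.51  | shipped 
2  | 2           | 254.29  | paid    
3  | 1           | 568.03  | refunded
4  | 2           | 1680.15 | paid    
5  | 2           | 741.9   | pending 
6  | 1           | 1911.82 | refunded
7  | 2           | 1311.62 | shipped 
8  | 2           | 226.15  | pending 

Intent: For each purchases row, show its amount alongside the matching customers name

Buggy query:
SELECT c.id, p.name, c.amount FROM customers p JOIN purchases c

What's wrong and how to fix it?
Bug: Missing join condition: each purchases row is matched to all customers rows instead of just its own

Fix: Add ON c.customer_id = p.id to the JOIN

Corrected query:
SELECT c.id, p.name, c.amount FROM customers p JOIN purchases c ON c.customer_id = p.id

Result:
id | name  | amount 
---+-------+--------
1  | Frank | 985.51 
2  | Alice | 254.29 
3  | Frank | 568.03 
4  | Alice | 1680.15
5  | Alice | 741.9  
6  | Frank | 1911.82
7  | Alice | 1311.62
8  | Alice | 226.15 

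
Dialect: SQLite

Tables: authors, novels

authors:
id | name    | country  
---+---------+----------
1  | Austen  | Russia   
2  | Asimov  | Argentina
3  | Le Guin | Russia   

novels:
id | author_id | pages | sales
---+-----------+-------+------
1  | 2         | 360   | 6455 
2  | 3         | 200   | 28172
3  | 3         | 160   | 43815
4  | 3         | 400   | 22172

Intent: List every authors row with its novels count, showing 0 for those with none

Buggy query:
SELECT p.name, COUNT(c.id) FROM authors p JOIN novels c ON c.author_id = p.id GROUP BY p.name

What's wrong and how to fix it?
Bug: An inner join excludes parents with zero children

Fix: Switch to LEFT JOIN to retain unmatched parent rows

Corrected query:
SELECT p.name, COUNT(c.id) FROM authors p LEFT JOIN novels c ON c.author_id = p.id GROUP BY p.name

Result:
name    | COUNT(c.id)
--------+------------
Asimov  | 1          
Austen  | 0          
Le Guin | 3          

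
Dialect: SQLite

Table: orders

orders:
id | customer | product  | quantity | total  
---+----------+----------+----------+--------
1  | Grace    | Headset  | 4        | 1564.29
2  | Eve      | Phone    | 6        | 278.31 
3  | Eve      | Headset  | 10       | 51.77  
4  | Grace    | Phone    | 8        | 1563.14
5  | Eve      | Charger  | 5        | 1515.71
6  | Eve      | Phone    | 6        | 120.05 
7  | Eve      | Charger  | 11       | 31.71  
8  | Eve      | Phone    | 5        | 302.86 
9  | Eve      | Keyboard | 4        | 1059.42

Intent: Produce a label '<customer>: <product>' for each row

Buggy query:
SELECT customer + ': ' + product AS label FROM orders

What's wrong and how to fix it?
Bug: SQLite uses || for string concatenation; + coerces text to numbers (yielding 0)

Fix: Use the || operator for string concatenation

Corrected query:
SELECT customer || ': ' || product AS label FROM orders

Result:
label         
--------------
Grace: Headset
Eve: Phone    
Eve: Headset  
Grace: Phone  
Eve: Charger  
Eve: Phone    
Eve: Charger  
Eve: Phone    
Eve: Keyboard 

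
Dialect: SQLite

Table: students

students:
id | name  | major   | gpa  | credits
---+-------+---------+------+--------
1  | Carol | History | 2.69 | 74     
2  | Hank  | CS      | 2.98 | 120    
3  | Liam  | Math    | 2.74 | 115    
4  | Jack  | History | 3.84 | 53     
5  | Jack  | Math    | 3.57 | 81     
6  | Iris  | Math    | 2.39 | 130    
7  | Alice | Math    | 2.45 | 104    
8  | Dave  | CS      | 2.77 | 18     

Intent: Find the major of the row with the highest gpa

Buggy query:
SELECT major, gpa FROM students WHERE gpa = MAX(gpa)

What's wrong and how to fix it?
Bug: MAX(gpa) is an aggregate and cannot be used directly in WHERE

Fix: Wrap MAX in a scalar subquery so WHERE compares against a single value

Corrected query:
SELECT major, gpa FROM students WHERE gpa = (SELECT MAX(gpa) FROM students)

Result:
major   | gpa 
--------+-----
History | 3.84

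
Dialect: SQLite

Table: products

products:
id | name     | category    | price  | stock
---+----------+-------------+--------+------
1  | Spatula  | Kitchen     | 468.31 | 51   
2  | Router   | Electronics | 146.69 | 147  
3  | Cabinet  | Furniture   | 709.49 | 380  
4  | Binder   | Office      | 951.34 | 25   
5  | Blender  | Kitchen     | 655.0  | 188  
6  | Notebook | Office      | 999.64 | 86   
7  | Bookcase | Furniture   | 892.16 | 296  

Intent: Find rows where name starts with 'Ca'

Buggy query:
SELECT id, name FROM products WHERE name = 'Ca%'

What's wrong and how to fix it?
Bug: '=' compares the literal string including the % character; pattern matching needs LIKE

Fix: Use LIKE for wildcard pattern matching

Corrected query:
SELECT id, name FROM products WHERE name LIKE 'Ca%'

Result:
id | name   
---+--------
3  | Cabinet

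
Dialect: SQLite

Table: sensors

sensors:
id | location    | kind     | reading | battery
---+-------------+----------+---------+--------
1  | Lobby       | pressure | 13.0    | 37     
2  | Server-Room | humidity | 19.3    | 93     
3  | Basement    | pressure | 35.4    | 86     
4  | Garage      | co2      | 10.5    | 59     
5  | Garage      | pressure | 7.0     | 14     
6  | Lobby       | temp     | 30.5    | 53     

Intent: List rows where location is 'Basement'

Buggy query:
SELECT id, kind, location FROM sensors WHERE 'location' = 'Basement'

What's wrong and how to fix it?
Bug: Single quotes denote string literals in SQL; the column name is being compared as a constant string

Fix: Reference the column as location without single quotes

Corrected query:
SELECT id, kind, location FROM sensors WHERE location = 'Basement'

Result:
id | kind     | location
---+----------+---------
3  | pressure | Basement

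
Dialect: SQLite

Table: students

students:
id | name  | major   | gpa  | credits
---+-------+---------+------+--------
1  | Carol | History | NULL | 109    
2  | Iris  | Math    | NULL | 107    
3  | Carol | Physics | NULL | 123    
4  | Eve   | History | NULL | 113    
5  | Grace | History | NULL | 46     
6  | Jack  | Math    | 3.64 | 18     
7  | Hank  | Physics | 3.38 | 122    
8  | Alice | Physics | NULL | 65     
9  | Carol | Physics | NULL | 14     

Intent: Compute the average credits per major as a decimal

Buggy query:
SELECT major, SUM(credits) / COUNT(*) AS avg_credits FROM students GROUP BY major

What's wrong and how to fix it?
Bug: SUM(credits) and COUNT(*) are both integers; the division truncates the fractional part

Fix: Multiply by 1.0 (or CAST to REAL) to force floating-point division

Corrected query:
SELECT major, SUM(credits) * 1.0 / COUNT(*) AS avg_credits FROM students GROUP BY major

Result:
major   | avg_credits
--------+------------
History | 89.333333  
Math    | 62.5       
Physics | 81         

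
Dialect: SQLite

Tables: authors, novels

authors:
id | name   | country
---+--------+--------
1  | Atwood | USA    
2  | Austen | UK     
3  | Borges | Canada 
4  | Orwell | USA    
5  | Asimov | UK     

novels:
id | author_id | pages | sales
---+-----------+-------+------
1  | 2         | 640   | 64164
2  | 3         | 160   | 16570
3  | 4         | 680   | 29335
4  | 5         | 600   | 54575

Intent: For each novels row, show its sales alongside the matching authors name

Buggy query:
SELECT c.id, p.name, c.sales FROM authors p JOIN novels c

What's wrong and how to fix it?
Bug: Missing join condition: each novels row is matched to all authors rows instead of just its own

Fix: Specify the join condition linking the foreign key to the parent id

Corrected query:
SELECT c.id, p.name, c.sales FROM authors p JOIN novels c ON c.author_id = p.id

Result:
id | name   | sales
---+--------+------
1  | Austen | 64164
2  | Borges | 16570
3  | Orwell | 29335
4  | Asimov | 54575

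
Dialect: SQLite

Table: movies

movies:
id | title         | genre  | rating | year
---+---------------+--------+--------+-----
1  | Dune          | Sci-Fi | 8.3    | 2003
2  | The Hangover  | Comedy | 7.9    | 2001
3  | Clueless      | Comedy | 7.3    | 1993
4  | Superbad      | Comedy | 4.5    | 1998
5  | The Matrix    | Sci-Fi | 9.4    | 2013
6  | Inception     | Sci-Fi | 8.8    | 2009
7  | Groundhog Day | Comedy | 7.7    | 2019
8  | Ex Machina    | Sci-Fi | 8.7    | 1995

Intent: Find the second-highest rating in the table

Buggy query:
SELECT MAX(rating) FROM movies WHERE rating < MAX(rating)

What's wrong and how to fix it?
Bug: The inner MAX is an aggregate inside WHERE, which is not allowed

Fix: Put the inner MAX in a scalar subquery

Corrected query:
SELECT MAX(rating) FROM movies WHERE rating < (SELECT MAX(rating) FROM movies)

Result:
MAX(rating)
-----------
8.8        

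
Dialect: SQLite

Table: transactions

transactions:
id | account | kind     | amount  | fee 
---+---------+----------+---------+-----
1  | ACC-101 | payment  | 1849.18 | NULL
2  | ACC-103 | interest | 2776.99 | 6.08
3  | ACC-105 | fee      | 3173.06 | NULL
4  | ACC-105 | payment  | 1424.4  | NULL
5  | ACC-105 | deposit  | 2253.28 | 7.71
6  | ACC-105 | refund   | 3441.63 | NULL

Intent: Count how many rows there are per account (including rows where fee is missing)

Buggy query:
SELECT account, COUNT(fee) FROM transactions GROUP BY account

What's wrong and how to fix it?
Bug: COUNT(column) counts non-NULL values only; rows with NULL fee aren't counted

Fix: Use COUNT(*) to count all rows regardless of NULL

Corrected query:
SELECT account, COUNT(*) FROM transactions GROUP BY account

Result:
account | COUNT(*)
--------+---------
ACC-101 | 1       
ACC-103 | 1       
ACC-105 | 4       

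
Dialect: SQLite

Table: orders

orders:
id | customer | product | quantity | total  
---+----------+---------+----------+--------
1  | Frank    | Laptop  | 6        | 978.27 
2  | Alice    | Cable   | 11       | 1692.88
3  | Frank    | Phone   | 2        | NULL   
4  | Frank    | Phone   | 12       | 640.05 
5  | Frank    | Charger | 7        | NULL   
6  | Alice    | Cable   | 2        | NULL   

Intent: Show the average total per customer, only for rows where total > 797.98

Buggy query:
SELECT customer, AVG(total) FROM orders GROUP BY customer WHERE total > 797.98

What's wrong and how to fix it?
Bug: Row-level WHERE must come before GROUP BY in the clause order

Fix: Move the WHERE clause before GROUP BY

Corrected query:
SELECT customer, AVG(total) FROM orders WHERE total > 797.98 GROUP BY customer

Result:
customer | AVG(total)
---------+-----------
Alice    | 1692.88   
Frank    | 978.27    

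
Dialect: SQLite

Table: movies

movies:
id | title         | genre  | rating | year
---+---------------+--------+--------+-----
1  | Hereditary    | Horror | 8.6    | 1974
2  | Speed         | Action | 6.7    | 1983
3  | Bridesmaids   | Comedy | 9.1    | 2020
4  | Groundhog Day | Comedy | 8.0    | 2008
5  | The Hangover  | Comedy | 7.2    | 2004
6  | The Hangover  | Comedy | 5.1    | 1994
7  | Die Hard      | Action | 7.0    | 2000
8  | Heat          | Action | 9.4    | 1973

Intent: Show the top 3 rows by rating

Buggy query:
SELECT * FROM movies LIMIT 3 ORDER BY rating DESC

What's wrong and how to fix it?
Bug: LIMIT must come after ORDER BY

Fix: Swap the clauses: ORDER BY first, then LIMIT

Corrected query:
SELECT * FROM movies ORDER BY rating DESC LIMIT 3

Result:
id | title       | genre  | rating | year
---+-------------+--------+--------+-----
8  | Heat        | Action | 9.4    | 1973
3  | Bridesmaids | Comedy | 9.1    | 2020
1  | Hereditary  | Horror | 8.6    | 1974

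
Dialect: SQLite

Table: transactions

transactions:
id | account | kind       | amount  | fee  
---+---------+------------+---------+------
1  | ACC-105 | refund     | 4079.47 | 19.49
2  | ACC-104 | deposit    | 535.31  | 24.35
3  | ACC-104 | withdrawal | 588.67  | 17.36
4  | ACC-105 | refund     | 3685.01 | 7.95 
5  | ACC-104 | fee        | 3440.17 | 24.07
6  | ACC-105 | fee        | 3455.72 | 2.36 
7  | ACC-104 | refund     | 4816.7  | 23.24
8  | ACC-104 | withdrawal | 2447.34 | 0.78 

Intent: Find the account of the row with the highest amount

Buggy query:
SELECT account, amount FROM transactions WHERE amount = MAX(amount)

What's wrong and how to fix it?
Bug: WHERE is evaluated per row; an aggregate over the whole table isn't defined there

Fix: Use a subquery: WHERE amount = (SELECT MAX(amount) FROM transactions)

Corrected query:
SELECT account, amount FROM transactions WHERE amount = (SELECT MAX(amount) FROM transactions)

Result:
account | amount
--------+-------
ACC-104 | 4816.7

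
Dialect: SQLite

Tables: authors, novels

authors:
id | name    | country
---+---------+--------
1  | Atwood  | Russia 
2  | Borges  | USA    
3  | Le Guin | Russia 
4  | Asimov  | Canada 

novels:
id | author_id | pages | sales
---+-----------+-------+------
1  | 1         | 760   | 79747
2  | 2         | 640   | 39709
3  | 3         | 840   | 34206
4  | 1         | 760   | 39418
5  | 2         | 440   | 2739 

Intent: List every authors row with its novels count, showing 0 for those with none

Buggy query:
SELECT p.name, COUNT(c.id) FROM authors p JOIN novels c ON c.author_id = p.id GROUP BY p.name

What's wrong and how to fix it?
Bug: An inner join excludes parents with zero children

Fix: Use LEFT JOIN so parents without children still appear (COUNT(c.id) gives 0)

Corrected query:
SELECT p.name, COUNT(c.id) FROM authors p LEFT JOIN novels c ON c.author_id = p.id GROUP BY p.name

Result:
name    | COUNT(c.id)
--------+------------
Asimov  | 0          
Atwood  | 2          
Borges  | 2          
Le Guin | 1          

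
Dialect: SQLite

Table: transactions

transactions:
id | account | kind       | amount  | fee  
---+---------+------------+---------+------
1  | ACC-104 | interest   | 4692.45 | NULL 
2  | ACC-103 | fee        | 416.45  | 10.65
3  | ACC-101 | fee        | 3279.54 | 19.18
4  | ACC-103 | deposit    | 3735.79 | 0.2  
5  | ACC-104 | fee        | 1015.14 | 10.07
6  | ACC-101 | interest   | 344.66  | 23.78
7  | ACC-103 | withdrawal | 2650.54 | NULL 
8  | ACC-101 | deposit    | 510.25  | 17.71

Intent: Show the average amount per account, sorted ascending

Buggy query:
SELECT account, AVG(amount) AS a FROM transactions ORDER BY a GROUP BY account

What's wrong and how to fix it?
Bug: ORDER BY appears before GROUP BY; SQL clause order requires GROUP BY first

Fix: Reorder: SELECT … FROM … GROUP BY … ORDER BY …

Corrected query:
SELECT account, AVG(amount) AS a FROM transactions GROUP BY account ORDER BY a

Result:
account | a          
--------+------------
ACC-101 | 1378.15    
ACC-103 | 2267.593333
ACC-104 | 2853.795   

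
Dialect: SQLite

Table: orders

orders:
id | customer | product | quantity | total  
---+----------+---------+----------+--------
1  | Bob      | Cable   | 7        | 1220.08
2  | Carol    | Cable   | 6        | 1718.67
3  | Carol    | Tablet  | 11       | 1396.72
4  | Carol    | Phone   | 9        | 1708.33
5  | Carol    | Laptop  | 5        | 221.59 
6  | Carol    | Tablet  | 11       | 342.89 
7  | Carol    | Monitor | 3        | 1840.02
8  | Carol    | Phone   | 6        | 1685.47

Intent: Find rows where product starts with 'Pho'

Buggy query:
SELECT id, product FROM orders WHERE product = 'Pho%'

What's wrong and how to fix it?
Bug: Wildcards only work with LIKE; '=' treats '%' as a literal character

Fix: Replace '=' with LIKE so 'Pho%' is treated as a pattern

Corrected query:
SELECT id, product FROM orders WHERE product LIKE 'Pho%'

Result:
id | product
---+--------
4  | Phone  
8  | Phone  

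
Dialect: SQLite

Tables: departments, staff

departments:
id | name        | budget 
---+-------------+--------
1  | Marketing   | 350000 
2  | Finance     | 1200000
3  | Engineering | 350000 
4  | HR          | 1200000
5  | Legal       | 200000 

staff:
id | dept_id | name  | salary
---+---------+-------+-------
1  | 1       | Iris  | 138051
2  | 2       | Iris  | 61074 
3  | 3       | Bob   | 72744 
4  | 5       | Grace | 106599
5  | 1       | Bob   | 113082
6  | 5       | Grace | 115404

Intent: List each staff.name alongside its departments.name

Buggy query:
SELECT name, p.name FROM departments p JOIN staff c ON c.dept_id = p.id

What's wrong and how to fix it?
Bug: Both tables have a 'name' column; the unqualified reference is ambiguous

Fix: Prefix ambiguous columns with the table alias

Corrected query:
SELECT c.name, p.name FROM departments p JOIN staff c ON c.dept_id = p.id

Result:
name  | name       
------+------------
Iris  | Marketing  
Iris  | Finance    
Bob   | Engineering
Grace | Legal      
Bob   | Marketing  
Grace | Legal      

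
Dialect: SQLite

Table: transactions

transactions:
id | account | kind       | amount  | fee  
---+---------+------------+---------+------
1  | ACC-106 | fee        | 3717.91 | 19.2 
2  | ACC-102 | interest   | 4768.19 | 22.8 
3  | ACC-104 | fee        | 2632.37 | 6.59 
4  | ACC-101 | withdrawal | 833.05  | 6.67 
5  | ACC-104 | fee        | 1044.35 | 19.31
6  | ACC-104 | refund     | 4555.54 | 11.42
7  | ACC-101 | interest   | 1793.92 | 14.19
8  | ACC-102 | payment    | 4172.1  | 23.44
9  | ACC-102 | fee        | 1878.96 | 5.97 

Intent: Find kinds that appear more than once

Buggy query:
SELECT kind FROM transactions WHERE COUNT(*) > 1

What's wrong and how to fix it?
Bug: COUNT(*) is an aggregate and cannot be used in WHERE

Fix: Group first, then use HAVING for the count condition

Corrected query:
SELECT kind FROM transactions GROUP BY kind HAVING COUNT(*) > 1

Result:
kind    
--------
fee     
interest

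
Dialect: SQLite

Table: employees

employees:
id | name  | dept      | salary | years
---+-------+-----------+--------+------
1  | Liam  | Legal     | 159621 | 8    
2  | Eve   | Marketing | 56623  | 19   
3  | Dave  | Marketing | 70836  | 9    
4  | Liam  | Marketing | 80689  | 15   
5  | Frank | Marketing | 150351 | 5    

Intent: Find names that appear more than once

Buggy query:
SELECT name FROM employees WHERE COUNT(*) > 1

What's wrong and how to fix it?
Bug: WHERE can't reference COUNT(*); aggregates are computed after WHERE

Fix: GROUP BY name, then filter groups with HAVING COUNT(*) > 1

Corrected query:
SELECT name FROM employees GROUP BY name HAVING COUNT(*) > 1

Result:
name
----
Liam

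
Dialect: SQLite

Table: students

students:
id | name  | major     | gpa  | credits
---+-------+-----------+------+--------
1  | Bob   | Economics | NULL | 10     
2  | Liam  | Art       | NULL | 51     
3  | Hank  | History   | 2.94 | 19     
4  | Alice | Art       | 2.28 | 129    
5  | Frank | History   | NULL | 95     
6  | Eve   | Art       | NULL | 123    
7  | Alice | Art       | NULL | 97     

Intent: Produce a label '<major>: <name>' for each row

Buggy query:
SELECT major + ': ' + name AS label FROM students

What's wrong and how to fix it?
Bug: SQLite uses || for string concatenation; + coerces text to numbers (yielding 0)

Fix: Replace + with || to concatenate text

Corrected query:
SELECT major || ': ' || name AS label FROM students

Result:
label         
--------------
Economics: Bob
Art: Liam     
History: Hank 
Art: Alice    
History: Frank
Art: Eve      
Art: Alice    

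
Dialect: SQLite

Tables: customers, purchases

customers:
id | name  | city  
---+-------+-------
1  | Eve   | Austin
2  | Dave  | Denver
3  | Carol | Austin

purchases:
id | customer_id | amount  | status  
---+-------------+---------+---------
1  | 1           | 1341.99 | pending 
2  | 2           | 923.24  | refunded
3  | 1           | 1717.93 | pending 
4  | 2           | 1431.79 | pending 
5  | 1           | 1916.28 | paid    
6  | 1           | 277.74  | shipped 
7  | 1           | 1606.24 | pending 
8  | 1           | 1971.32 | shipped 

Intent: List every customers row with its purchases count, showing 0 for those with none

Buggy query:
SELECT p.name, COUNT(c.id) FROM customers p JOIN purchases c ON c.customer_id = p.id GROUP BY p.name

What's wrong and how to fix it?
Bug: INNER JOIN drops customers rows that have no matching purchases rows

Fix: Switch to LEFT JOIN to retain unmatched parent rows

Corrected query:
SELECT p.name, COUNT(c.id) FROM customers p LEFT JOIN purchases c ON c.customer_id = p.id GROUP BY p.name

Result:
name  | COUNT(c.id)
------+------------
Carol | 0          
Dave  | 2          
Eve   | 6          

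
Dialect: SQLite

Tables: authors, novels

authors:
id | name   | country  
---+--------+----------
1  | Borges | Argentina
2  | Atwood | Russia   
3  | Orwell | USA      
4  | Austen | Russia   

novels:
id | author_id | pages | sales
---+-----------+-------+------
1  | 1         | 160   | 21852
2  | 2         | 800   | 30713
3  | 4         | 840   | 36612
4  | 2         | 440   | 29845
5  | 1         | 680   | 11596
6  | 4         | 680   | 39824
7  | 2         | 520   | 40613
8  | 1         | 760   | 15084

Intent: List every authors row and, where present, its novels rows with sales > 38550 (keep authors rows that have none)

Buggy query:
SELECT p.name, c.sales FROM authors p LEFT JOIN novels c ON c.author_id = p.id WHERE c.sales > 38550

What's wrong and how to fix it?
Bug: A WHERE condition on the right-hand table after LEFT JOIN drops unmatched parents

Fix: Move the right-table condition into the ON clause so unmatched parents are kept

Corrected query:
SELECT p.name, c.sales FROM authors p LEFT JOIN novels c ON c.author_id = p.id AND c.sales > 38550

Result:
name   | sales
-------+------
Borges | NULL 
Atwood | 40613
Orwell | NULL 
Austen | 39824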